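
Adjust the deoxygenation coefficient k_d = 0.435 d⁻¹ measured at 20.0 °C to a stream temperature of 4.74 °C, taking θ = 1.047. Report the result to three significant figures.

k_d(T₂) = k_d(T₁) · θ^(T₂−T₁) = 0.435 × 1.047^(4.74−20.0)
= 0.435 × 1.047^-15.3 = 0.435 × 0.4962 = 0.2158 d⁻¹.

k_d ≈ 0.216 d⁻¹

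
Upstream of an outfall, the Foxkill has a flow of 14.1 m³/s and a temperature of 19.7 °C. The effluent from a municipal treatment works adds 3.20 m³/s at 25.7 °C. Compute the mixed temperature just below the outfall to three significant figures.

Flow-weighted mixing: C = (Q_r C_r + Q_w C_w)/(Q_r + Q_w)
= (14.1×19.7 + 3.20×25.7)/(14.1 + 3.20) = 360.0/17.30 = 20.81 °C.

20.8 °C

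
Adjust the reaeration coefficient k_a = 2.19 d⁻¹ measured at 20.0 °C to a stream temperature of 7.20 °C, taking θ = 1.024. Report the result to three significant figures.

k_a(T₂) = k_a(T₁) · θ^(T₂−T₁) = 2.19 × 1.024^(7.20−20.0)
= 2.19 × 1.024^-12.8 = 2.19 × 0.7382 = 1.617 d⁻¹.

k_a ≈ 1.62 d⁻¹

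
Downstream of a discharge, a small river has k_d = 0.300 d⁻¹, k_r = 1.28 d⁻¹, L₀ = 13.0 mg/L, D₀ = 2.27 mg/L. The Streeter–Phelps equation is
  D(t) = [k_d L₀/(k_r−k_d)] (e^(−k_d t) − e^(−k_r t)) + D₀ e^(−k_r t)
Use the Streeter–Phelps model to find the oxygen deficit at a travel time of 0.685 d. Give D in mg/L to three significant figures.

D ≈ 2.53 mg/L

k_d L₀/(k_r−k_d) = 0.300×13.0/(1.28−0.300) = 3.900/0.9800 = 3.980 mg/L.
e^(−k_d t) = e^(−0.300×0.6850) = 0.8142; e^(−k_r t) = e^(−1.28×0.6850) = 0.4161.
D = 3.980 × (0.8142 − 0.4161) + 2.27 × 0.4161 = 1.584 + 0.9446 = 2.529 mg/L.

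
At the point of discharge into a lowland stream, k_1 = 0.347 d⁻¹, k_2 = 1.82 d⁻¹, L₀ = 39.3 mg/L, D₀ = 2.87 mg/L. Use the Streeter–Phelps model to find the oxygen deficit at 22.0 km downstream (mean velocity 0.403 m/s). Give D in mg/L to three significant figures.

Travel time t = x/v = 22.0 km / (0.403 m/s) = 22000 m / 0.403 m/s = 54590 s = 0.6318 d.
k_1 L₀/(k_2−k_1) = 0.347×39.3/(1.82−0.347) = 13.64/1.473 = 9.258 mg/L.
e^(−k_1 t) = e^(−0.347×0.6318) = 0.8031; e^(−k_2 t) = e^(−1.82×0.6318) = 0.3167.
D = 9.258 × (0.8031 − 0.3167) + 2.87 × 0.3167 = 4.504 + 0.9088 = 5.413 mg/L.

D ≈ 5.41 mg/L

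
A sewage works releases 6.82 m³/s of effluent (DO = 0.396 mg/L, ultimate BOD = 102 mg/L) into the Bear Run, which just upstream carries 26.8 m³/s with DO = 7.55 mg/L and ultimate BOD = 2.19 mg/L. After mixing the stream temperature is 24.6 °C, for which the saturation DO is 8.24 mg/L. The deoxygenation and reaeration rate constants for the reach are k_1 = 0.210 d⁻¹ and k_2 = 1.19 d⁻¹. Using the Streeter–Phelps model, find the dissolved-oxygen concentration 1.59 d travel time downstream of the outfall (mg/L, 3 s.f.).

Mixed DO = (26.8×7.55 + 6.82×0.396)/(26.8+6.82) = 205.0/33.62 = 6.099 mg/L.
Mixed L₀ = (26.8×2.19 + 6.82×102)/(33.62) = 754.3/33.62 = 22.44 mg/L.
Initial deficit D₀ = C_s − DO₀ = 8.24 − 6.099 = 2.141 mg/L.
D(1.59) = [0.210×22.44/(1.19−0.210)](e^(−0.210×1.59) − e^(−1.19×1.59)) + 2.141 e^(−1.19×1.59)
= 4.808 × (0.7161 − 0.1508) + 2.141 × 0.1508 = 3.041 mg/L.
DO = 8.24 − 3.041 = 5.199 mg/L.

DO ≈ 5.20 mg/L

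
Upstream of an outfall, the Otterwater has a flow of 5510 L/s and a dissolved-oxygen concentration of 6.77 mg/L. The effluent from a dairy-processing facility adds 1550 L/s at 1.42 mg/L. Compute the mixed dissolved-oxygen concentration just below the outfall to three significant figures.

5.60 mg/L

Flow-weighted mixing: C = (Q_r C_r + Q_w C_w)/(Q_r + Q_w)
= (5510×6.77 + 1550×1.42)/(5510 + 1550) = 39500/7060 = 5.595 mg/L.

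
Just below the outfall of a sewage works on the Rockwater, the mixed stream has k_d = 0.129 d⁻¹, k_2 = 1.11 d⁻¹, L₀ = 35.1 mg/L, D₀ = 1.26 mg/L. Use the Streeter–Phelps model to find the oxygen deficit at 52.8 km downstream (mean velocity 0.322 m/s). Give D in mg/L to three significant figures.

Travel time t = x/v = 52.8 km / (0.322 m/s) = 52800 m / 0.322 m/s = 164000 s = 1.898 d.
k_d L₀/(k_2−k_d) = 0.129×35.1/(1.11−0.129) = 4.528/0.9810 = 4.616 mg/L.
e^(−k_d t) = e^(−0.129×1.898) = 0.7828; e^(−k_2 t) = e^(−1.11×1.898) = 0.1216.
D = 4.616 × (0.7828 − 0.1216) + 1.26 × 0.1216 = 3.052 + 0.1533 = 3.205 mg/L.

D ≈ 3.21 mg/L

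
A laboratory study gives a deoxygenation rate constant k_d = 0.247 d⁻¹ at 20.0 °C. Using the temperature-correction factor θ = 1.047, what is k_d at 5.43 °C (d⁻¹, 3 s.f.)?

k_d(T₂) = k_d(T₁) · θ^(T₂−T₁) = 0.247 × 1.047^(5.43−20.0)
= 0.247 × 1.047^-14.6 = 0.247 × 0.5121 = 0.1265 d⁻¹.

k_d ≈ 0.126 d⁻¹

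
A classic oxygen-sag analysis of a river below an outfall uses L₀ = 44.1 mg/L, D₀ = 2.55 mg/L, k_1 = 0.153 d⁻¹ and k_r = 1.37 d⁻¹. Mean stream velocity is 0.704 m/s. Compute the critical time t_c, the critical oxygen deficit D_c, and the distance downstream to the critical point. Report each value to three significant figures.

t_c ≈ 1.30 d; D_c ≈ 4.04 mg/L; x_c ≈ 78.8 km

At the critical point dD/dt = 0, so k_1 L₀ e^(−k_1 t) = k_r D. Substituting D(t) from the Streeter–Phelps equation and solving for t gives
t_c = ln[(k_r/k_1)(1 − D₀(k_r−k_1)/(k_1 L₀))] / (k_r−k_1).
Here k_r−k_1 = 1.217 d⁻¹ and 1 − D₀(k_r−k_1)/(k_1 L₀) = 1 − 2.55×1.217/(0.153×44.1) = 0.5401, so
t_c = ln(8.954 × 0.5401) / 1.217 = 1.576 / 1.217 = 1.295 d.
D_c = (k_1/k_r) L₀ e^(−k_1 t_c) = (0.153/1.37) × 44.1 × e^(−0.153×1.295) = 0.1117 × 44.1 × 0.8203 = 4.040 mg/L.
x_c = v t_c = 0.704 m/s × 1.295 d × 86400 s/d = 78770 m ≈ 78.8 km.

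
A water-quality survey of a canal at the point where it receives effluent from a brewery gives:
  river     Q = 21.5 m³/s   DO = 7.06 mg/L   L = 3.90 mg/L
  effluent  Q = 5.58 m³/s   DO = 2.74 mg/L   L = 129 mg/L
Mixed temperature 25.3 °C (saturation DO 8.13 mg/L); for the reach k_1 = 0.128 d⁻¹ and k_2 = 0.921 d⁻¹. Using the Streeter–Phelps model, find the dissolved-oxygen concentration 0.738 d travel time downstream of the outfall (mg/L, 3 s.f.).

DO ≈ 5.21 mg/L

Mixed DO = (21.5×7.06 + 5.58×2.74)/(21.5+5.58) = 167.1/27.08 = 6.170 mg/L.
Mixed L₀ = (21.5×3.90 + 5.58×129)/(27.08) = 803.7/27.08 = 29.68 mg/L.
Initial deficit D₀ = C_s − DO₀ = 8.13 − 6.170 = 1.960 mg/L.
D(0.738) = [0.128×29.68/(0.921−0.128)](e^(−0.128×0.738) − e^(−0.921×0.738)) + 1.960 e^(−0.921×0.738)
= 4.790 × (0.9099 − 0.5068) + 1.960 × 0.5068 = 2.924 mg/L.
DO = 8.13 − 2.924 = 5.206 mg/L.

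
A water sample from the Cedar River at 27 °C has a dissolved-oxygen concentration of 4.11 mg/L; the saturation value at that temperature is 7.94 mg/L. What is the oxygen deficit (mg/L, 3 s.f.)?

D ≈ 3.83 mg/L

D = C_s − C = 7.94 − 4.11 = 3.83 mg/L.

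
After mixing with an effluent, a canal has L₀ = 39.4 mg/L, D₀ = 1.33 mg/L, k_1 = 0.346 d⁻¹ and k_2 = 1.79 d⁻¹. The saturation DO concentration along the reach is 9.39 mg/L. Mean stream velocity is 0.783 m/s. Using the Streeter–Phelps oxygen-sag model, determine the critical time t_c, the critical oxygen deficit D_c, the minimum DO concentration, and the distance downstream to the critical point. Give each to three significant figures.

t_c ≈ 1.03 d; D_c ≈ 5.33 mg/L; min DO ≈ 4.06 mg/L; x_c ≈ 69.9 km

t_c = [1/(k_2−k_1)] ln[(k_2/k_1)(1 − D₀(k_2−k_1)/(k_1 L₀))]
= [1/(1.79−0.346)] ln[(1.79/0.346)(1 − 1.33×1.444/(0.346×39.4))]
= (1/1.444) ln[5.173 × 0.8591] = 0.6925 × ln(4.445) = 0.6925 × 1.492 = 1.033 d.
D_c = (k_1/k_2) L₀ e^(−k_1 t_c) = (0.346/1.79) × 39.4 × e^(−0.346×1.033) = 0.1933 × 39.4 × 0.6995 = 5.327 mg/L.
Minimum DO = C_s − D_c = 9.39 − 5.327 = 4.063 mg/L.
x_c = v t_c = 0.783 m/s × 1.033 d × 86400 s/d = 69890 m ≈ 69.9 km.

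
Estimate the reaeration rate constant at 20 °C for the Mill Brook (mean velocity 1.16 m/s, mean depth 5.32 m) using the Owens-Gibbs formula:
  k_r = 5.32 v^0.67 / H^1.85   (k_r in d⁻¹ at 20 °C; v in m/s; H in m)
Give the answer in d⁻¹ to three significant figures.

k_r ≈ 0.267 d⁻¹

k_r = 5.32 × 1.16^0.67 / 5.32^1.85 = 5.32 × 1.105 / 22.03 = 0.2668 d⁻¹.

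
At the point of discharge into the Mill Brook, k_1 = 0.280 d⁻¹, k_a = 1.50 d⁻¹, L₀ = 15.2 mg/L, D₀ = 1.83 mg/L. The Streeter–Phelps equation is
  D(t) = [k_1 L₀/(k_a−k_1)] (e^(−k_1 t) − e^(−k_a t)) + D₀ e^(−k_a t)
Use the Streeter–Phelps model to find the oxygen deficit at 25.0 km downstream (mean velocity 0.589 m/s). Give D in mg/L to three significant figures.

Travel time t = x/v = 25.0 km / (0.589 m/s) = 25000 m / 0.589 m/s = 42440 s = 0.4913 d.
k_1 L₀/(k_a−k_1) = 0.280×15.2/(1.50−0.280) = 4.256/1.220 = 3.489 mg/L.
e^(−k_1 t) = e^(−0.280×0.4913) = 0.8715; e^(−k_a t) = e^(−1.50×0.4913) = 0.4786.
D = 3.489 × (0.8715 − 0.4786) + 1.83 × 0.4786 = 1.371 + 0.8758 = 2.246 mg/L.

D ≈ 2.25 mg/L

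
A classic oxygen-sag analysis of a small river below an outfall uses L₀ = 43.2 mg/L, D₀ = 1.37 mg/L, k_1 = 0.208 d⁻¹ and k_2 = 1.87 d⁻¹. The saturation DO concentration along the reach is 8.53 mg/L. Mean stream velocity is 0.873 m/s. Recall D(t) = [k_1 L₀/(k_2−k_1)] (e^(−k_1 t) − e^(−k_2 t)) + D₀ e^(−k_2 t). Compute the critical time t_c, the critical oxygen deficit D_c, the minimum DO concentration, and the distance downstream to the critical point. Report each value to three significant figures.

t_c ≈ 1.15 d; D_c ≈ 3.79 mg/L; min DO ≈ 4.74 mg/L; x_c ≈ 86.4 km

t_c = [1/(k_2−k_1)] ln[(k_2/k_1)(1 − D₀(k_2−k_1)/(k_1 L₀))]
= [1/(1.87−0.208)] ln[(1.87/0.208)(1 − 1.37×1.662/(0.208×43.2))]
= (1/1.662) ln[8.990 × 0.7466] = 0.6017 × ln(6.712) = 0.6017 × 1.904 = 1.146 d.
L(t_c) = L₀ e^(−k_1 t_c) = 43.2 × 0.7880 = 34.04 mg/L, and at the critical point k_2 D_c = k_1 L, so D_c = (0.208/1.87) × 34.04 = 3.786 mg/L.
Minimum DO = C_s − D_c = 8.53 − 3.786 = 4.744 mg/L.
x_c = v t_c = 0.873 m/s × 1.146 d × 86400 s/d = 86410 m ≈ 86.4 km.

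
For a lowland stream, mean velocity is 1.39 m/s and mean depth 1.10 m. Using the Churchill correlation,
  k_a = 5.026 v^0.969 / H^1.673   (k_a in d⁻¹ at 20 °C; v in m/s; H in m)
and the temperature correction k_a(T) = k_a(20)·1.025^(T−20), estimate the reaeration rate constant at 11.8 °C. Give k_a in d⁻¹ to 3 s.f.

k_a ≈ 4.82 d⁻¹

k_a(20) = 5.026 × 1.39^0.969 / 1.10^1.673 = 5.026 × 1.376 / 1.173 = 5.896 d⁻¹.
k_a(11.8) = 5.896 × 1.025^(11.8−20) = 5.896 × 0.8167 = 4.815 d⁻¹.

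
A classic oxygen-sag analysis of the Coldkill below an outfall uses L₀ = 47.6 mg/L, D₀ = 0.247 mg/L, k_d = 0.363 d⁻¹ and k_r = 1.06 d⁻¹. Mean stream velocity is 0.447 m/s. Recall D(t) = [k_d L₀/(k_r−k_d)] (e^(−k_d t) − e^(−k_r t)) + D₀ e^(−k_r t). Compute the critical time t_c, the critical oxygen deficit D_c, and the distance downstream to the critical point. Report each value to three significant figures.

t_c = [1/(k_r−k_d)] ln[(k_r/k_d)(1 − D₀(k_r−k_d)/(k_d L₀))]
= [1/(1.06−0.363)] ln[(1.06/0.363)(1 − 0.247×0.6970/(0.363×47.6))]
= (1/0.6970) ln[2.920 × 0.9900] = 1.435 × ln(2.891) = 1.435 × 1.062 = 1.523 d.
L(t_c) = L₀ e^(−k_d t_c) = 47.6 × 0.5753 = 27.38 mg/L, and at the critical point k_r D_c = k_d L, so D_c = (0.363/1.06) × 27.38 = 9.378 mg/L.
x_c = v t_c = 0.447 m/s × 1.523 d × 86400 s/d = 58820 m ≈ 58.8 km.

t_c ≈ 1.52 d; D_c ≈ 9.38 mg/L; x_c ≈ 58.8 km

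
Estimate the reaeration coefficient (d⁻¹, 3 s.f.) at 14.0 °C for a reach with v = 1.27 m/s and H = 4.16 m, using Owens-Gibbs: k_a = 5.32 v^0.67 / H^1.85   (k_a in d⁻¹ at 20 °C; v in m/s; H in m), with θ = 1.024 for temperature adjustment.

k_a(20) = 5.32 × 1.27^0.67 / 4.16^1.85 = 5.32 × 1.174 / 13.97 = 0.4468 d⁻¹.
k_a(14.0) = 0.4468 × 1.024^(14.0−20) = 0.4468 × 0.8674 = 0.3876 d⁻¹.

k_a ≈ 0.388 d⁻¹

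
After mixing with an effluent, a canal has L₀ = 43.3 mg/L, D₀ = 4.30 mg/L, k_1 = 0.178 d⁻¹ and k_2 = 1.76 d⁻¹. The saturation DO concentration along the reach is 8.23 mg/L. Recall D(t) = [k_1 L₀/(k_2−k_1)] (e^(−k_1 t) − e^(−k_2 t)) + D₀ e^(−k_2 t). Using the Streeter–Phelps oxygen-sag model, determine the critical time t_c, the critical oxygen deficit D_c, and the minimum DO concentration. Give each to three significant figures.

t_c ≈ 0.0942 d; D_c ≈ 4.31 mg/L; min DO ≈ 3.92 mg/L

t_c = [1/(k_2−k_1)] ln[(k_2/k_1)(1 − D₀(k_2−k_1)/(k_1 L₀))]
= [1/(1.76−0.178)] ln[(1.76/0.178)(1 − 4.30×1.582/(0.178×43.3))]
= (1/1.582) ln[9.888 × 0.1174] = 0.6321 × ln(1.161) = 0.6321 × 0.1491 = 0.09422 d.
L(t_c) = L₀ e^(−k_1 t_c) = 43.3 × 0.9834 = 42.58 mg/L, and at the critical point k_2 D_c = k_1 L, so D_c = (0.178/1.76) × 42.58 = 4.306 mg/L.
Minimum DO = C_s − D_c = 8.23 − 4.306 = 3.924 mg/L.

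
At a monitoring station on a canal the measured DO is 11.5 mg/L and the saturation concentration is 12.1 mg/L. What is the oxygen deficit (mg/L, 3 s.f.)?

D = C_s − C = 12.1 − 11.5 = 0.600 mg/L.

D ≈ 0.600 mg/L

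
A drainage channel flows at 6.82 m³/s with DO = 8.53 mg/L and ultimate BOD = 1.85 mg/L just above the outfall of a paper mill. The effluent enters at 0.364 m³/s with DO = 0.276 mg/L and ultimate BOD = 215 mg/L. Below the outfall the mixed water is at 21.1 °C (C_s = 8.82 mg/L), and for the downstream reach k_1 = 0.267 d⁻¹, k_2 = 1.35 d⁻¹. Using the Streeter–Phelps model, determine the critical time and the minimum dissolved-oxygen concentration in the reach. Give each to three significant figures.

t_c ≈ 1.26 d; minimum DO ≈ 7.03 mg/L

Mixed DO = (6.82×8.53 + 0.364×0.276)/(6.82+0.364) = 58.28/7.184 = 8.112 mg/L.
Mixed L₀ = (6.82×1.85 + 0.364×215)/(7.184) = 90.88/7.184 = 12.65 mg/L.
Initial deficit D₀ = C_s − DO₀ = 8.82 − 8.112 = 0.7082 mg/L.
t_c = (1/1.083) ln[(1.35/0.267)(1 − 0.7082×1.083/(0.267×12.65))] = 0.9234 × ln(3.908) = 1.259 d.
D_c = (0.267/1.35) × 12.65 × e^(−0.267×1.259) = 0.1978 × 12.65 × 0.7146 = 1.788 mg/L.
Minimum DO = 8.82 − 1.788 = 7.032 mg/L.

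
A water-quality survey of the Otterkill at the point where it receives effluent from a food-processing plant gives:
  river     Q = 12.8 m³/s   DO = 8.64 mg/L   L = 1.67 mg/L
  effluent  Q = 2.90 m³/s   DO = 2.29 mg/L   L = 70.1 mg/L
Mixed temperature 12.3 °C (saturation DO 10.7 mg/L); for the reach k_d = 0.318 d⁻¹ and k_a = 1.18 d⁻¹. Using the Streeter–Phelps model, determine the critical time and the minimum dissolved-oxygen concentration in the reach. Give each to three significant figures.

Mixed DO = (12.8×8.64 + 2.90×2.29)/(12.8+2.90) = 117.2/15.70 = 7.467 mg/L.
Mixed L₀ = (12.8×1.67 + 2.90×70.1)/(15.70) = 224.7/15.70 = 14.31 mg/L.
Initial deficit D₀ = C_s − DO₀ = 10.7 − 7.467 = 3.233 mg/L.
t_c = (1/0.8620) ln[(1.18/0.318)(1 − 3.233×0.8620/(0.318×14.31))] = 1.160 × ln(1.438) = 0.4216 d.
D_c = (0.318/1.18) × 14.31 × e^(−0.318×0.4216) = 0.2695 × 14.31 × 0.8745 = 3.373 mg/L.
Minimum DO = 10.7 − 3.373 = 7.327 mg/L.

t_c ≈ 0.422 d; minimum DO ≈ 7.33 mg/L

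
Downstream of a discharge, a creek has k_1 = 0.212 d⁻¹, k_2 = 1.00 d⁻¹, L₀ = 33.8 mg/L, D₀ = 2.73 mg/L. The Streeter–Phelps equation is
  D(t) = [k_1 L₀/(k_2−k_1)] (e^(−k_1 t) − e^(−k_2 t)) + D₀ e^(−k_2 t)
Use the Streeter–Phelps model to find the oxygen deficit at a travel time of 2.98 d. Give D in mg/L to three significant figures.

k_1 L₀/(k_2−k_1) = 0.212×33.8/(1.00−0.212) = 7.166/0.7880 = 9.093 mg/L.
e^(−k_1 t) = e^(−0.212×2.980) = 0.5317; e^(−k_2 t) = e^(−1.00×2.980) = 0.05079.
D = 9.093 × (0.5317 − 0.05079) + 2.73 × 0.05079 = 4.373 + 0.1387 = 4.511 mg/L.

D ≈ 4.51 mg/L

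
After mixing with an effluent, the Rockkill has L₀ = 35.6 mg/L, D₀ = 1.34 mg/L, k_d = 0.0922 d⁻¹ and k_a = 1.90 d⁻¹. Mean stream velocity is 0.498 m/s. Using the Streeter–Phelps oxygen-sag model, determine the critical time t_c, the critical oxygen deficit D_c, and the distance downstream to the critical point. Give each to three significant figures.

With k_a/k_d = 20.61 and 1 − D₀(k_a−k_d)/(k_d L₀) = 0.2620,
t_c = ln(20.61 × 0.2620) / (1.90 − 0.0922) = ln(5.399) / 1.808 = 1.686/1.808 = 0.9327 d.
L(t_c) = L₀ e^(−k_d t_c) = 35.6 × 0.9176 = 32.67 mg/L, and at the critical point k_a D_c = k_d L, so D_c = (0.0922/1.90) × 32.67 = 1.585 mg/L.
x_c = v t_c = 0.498 m/s × 0.9327 d × 86400 s/d = 40130 m ≈ 40.1 km.

t_c ≈ 0.933 d; D_c ≈ 1.59 mg/L; x_c ≈ 40.1 km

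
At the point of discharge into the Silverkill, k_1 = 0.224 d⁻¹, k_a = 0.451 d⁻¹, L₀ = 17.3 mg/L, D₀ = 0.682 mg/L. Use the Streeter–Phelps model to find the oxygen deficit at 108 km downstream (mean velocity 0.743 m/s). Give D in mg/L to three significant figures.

Travel time t = x/v = 108 km / (0.743 m/s) = 108000 m / 0.743 m/s = 145400 s = 1.682 d.
k_1 L₀/(k_a−k_1) = 0.224×17.3/(0.451−0.224) = 3.875/0.2270 = 17.07 mg/L.
e^(−k_1 t) = e^(−0.224×1.682) = 0.6860; e^(−k_a t) = e^(−0.451×1.682) = 0.4683.
D = 17.07 × (0.6860 − 0.4683) + 0.682 × 0.4683 = 3.718 + 0.3193 = 4.037 mg/L.

D ≈ 4.04 mg/L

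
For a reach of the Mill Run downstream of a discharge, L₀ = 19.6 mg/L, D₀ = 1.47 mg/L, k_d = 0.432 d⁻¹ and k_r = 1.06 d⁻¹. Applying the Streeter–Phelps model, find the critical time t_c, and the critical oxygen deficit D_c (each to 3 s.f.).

With k_r/k_d = 2.454 and 1 − D₀(k_r−k_d)/(k_d L₀) = 0.8910,
t_c = ln(2.454 × 0.8910) / (1.06 − 0.432) = ln(2.186) / 0.6280 = 0.7822/0.6280 = 1.245 d.
D_c = (k_d/k_r) L₀ e^(−k_d t_c) = (0.432/1.06) × 19.6 × e^(−0.432×1.245) = 0.4075 × 19.6 × 0.5839 = 4.664 mg/L.

t_c ≈ 1.25 d; D_c ≈ 4.66 mg/L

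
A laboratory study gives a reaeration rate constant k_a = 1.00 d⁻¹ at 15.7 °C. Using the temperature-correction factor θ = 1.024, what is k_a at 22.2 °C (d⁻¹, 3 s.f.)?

k_a ≈ 1.17 d⁻¹

k_a(T₂) = k_a(T₁) · θ^(T₂−T₁) = 1.00 × 1.024^(22.2−15.7)
= 1.00 × 1.024^6.50 = 1.00 × 1.167 = 1.167 d⁻¹.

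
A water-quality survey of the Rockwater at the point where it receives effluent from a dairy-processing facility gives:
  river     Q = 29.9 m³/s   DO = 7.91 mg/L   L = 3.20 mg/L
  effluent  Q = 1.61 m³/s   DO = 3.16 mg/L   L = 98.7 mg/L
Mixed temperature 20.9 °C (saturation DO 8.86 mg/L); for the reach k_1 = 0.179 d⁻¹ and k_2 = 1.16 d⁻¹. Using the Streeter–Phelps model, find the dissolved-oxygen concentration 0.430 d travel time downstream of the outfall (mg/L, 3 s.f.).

DO ≈ 7.67 mg/L

Mixed DO = (29.9×7.91 + 1.61×3.16)/(29.9+1.61) = 241.6/31.51 = 7.667 mg/L.
Mixed L₀ = (29.9×3.20 + 1.61×98.7)/(31.51) = 254.6/31.51 = 8.080 mg/L.
Initial deficit D₀ = C_s − DO₀ = 8.86 − 7.667 = 1.193 mg/L.
D(0.430) = [0.179×8.080/(1.16−0.179)](e^(−0.179×0.430) − e^(−1.16×0.430)) + 1.193 e^(−1.16×0.430)
= 1.474 × (0.9259 − 0.6073) + 1.193 × 0.6073 = 1.194 mg/L.
DO = 8.86 − 1.194 = 7.666 mg/L.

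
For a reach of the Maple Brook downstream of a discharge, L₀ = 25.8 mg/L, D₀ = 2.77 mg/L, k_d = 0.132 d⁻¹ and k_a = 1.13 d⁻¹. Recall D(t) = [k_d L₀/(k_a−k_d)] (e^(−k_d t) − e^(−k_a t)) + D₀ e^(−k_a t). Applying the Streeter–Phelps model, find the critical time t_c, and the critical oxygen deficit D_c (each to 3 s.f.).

t_c ≈ 0.478 d; D_c ≈ 2.83 mg/L

With k_a/k_d = 8.561 and 1 − D₀(k_a−k_d)/(k_d L₀) = 0.1883,
t_c = ln(8.561 × 0.1883) / (1.13 − 0.132) = ln(1.612) / 0.9980 = 0.4772/0.9980 = 0.4782 d.
D_c = (k_d/k_a) L₀ e^(−k_d t_c) = (0.132/1.13) × 25.8 × e^(−0.132×0.4782) = 0.1168 × 25.8 × 0.9388 = 2.829 mg/L.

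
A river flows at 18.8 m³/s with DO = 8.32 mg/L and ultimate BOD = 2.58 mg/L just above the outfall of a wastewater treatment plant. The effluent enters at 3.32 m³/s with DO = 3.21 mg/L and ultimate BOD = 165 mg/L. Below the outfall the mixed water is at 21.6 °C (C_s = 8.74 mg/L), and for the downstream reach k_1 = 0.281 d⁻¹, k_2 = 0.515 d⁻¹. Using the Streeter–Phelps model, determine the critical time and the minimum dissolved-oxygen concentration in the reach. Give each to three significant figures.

Mixed DO = (18.8×8.32 + 3.32×3.21)/(18.8+3.32) = 167.1/22.12 = 7.553 mg/L.
Mixed L₀ = (18.8×2.58 + 3.32×165)/(22.12) = 596.3/22.12 = 26.96 mg/L.
Initial deficit D₀ = C_s − DO₀ = 8.74 − 7.553 = 1.187 mg/L.
t_c = (1/0.2340) ln[(0.515/0.281)(1 − 1.187×0.2340/(0.281×26.96))] = 4.274 × ln(1.766) = 2.429 d.
D_c = (0.281/0.515) × 26.96 × e^(−0.281×2.429) = 0.5456 × 26.96 × 0.5053 = 7.432 mg/L.
Minimum DO = 8.74 − 7.432 = 1.308 mg/L.

t_c ≈ 2.43 d; minimum DO ≈ 1.31 mg/L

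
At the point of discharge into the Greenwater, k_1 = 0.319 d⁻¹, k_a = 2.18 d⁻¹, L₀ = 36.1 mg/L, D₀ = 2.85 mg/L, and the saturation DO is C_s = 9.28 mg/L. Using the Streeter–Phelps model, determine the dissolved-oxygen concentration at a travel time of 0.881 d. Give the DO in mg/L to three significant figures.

k_1 L₀/(k_a−k_1) = 0.319×36.1/(2.18−0.319) = 11.52/1.861 = 6.188 mg/L.
e^(−k_1 t) = e^(−0.319×0.8810) = 0.7550; e^(−k_a t) = e^(−2.18×0.8810) = 0.1465.
D = 6.188 × (0.7550 − 0.1465) + 2.85 × 0.1465 = 3.765 + 0.4176 = 4.183 mg/L.
DO = C_s − D = 9.28 − 4.183 = 5.097 mg/L.

DO ≈ 5.10 mg/L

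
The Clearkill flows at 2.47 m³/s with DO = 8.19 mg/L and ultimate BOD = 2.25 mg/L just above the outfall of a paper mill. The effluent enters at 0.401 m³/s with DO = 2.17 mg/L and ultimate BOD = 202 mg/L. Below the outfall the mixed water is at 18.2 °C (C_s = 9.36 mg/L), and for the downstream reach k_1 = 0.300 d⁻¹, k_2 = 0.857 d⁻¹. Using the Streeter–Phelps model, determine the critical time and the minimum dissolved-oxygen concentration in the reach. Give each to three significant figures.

Mixed DO = (2.47×8.19 + 0.401×2.17)/(2.47+0.401) = 21.10/2.871 = 7.349 mg/L.
Mixed L₀ = (2.47×2.25 + 0.401×202)/(2.871) = 86.56/2.871 = 30.15 mg/L.
Initial deficit D₀ = C_s − DO₀ = 9.36 − 7.349 = 2.011 mg/L.
t_c = (1/0.5570) ln[(0.857/0.300)(1 − 2.011×0.5570/(0.300×30.15))] = 1.795 × ln(2.503) = 1.647 d.
D_c = (0.300/0.857) × 30.15 × e^(−0.300×1.647) = 0.3501 × 30.15 × 0.6101 = 6.439 mg/L.
Minimum DO = 9.36 − 6.439 = 2.921 mg/L.

t_c ≈ 1.65 d; minimum DO ≈ 2.92 mg/L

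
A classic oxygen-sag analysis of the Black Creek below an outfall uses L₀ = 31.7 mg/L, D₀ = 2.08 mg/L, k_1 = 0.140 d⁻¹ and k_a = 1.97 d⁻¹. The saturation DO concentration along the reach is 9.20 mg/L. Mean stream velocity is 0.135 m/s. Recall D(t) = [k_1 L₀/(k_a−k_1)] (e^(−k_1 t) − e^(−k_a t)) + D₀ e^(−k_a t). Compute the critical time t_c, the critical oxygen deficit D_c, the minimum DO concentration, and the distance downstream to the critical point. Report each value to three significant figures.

With k_a/k_1 = 14.07 and 1 − D₀(k_a−k_1)/(k_1 L₀) = 0.1423,
t_c = ln(14.07 × 0.1423) / (1.97 − 0.140) = ln(2.003) / 1.830 = 0.6944/1.830 = 0.3795 d.
L(t_c) = L₀ e^(−k_1 t_c) = 31.7 × 0.9483 = 30.06 mg/L, and at the critical point k_a D_c = k_1 L, so D_c = (0.140/1.97) × 30.06 = 2.136 mg/L.
Minimum DO = C_s − D_c = 9.20 − 2.136 = 7.064 mg/L.
x_c = v t_c = 0.135 m/s × 0.3795 d × 86400 s/d = 4426 m ≈ 4.43 km.

t_c ≈ 0.379 d; D_c ≈ 2.14 mg/L; min DO ≈ 7.06 mg/L; x_c ≈ 4.43 km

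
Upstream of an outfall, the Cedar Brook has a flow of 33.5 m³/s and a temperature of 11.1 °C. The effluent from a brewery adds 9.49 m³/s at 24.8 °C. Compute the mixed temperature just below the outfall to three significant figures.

Flow-weighted mixing: C = (Q_r C_r + Q_w C_w)/(Q_r + Q_w)
= (33.5×11.1 + 9.49×24.8)/(33.5 + 9.49) = 607.2/42.99 = 14.12 °C.

14.1 °C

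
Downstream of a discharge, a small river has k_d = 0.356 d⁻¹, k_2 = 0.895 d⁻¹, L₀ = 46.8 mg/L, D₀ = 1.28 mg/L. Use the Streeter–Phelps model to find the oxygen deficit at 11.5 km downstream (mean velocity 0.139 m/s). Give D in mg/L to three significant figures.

D ≈ 9.41 mg/L

Travel time t = x/v = 11.5 km / (0.139 m/s) = 11500 m / 0.139 m/s = 82730 s = 0.9576 d.
k_d L₀/(k_2−k_d) = 0.356×46.8/(0.895−0.356) = 16.66/0.5390 = 30.91 mg/L.
e^(−k_d t) = e^(−0.356×0.9576) = 0.7111; e^(−k_2 t) = e^(−0.895×0.9576) = 0.4244.
D = 30.91 × (0.7111 − 0.4244) + 1.28 × 0.4244 = 8.862 + 0.5433 = 9.406 mg/L.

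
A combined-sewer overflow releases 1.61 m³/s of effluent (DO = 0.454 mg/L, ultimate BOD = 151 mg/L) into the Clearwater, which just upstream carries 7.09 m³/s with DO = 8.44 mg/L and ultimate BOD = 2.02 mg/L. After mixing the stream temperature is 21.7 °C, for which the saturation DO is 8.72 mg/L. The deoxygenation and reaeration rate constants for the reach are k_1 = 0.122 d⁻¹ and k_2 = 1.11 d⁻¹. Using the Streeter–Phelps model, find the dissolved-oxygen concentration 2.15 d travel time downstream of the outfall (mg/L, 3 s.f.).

DO ≈ 6.08 mg/L

Mixed DO = (7.09×8.44 + 1.61×0.454)/(7.09+1.61) = 60.57/8.700 = 6.962 mg/L.
Mixed L₀ = (7.09×2.02 + 1.61×151)/(8.700) = 257.4/8.700 = 29.59 mg/L.
Initial deficit D₀ = C_s − DO₀ = 8.72 − 6.962 = 1.758 mg/L.
D(2.15) = [0.122×29.59/(1.11−0.122)](e^(−0.122×2.15) − e^(−1.11×2.15)) + 1.758 e^(−1.11×2.15)
= 3.654 × (0.7693 − 0.09195) + 1.758 × 0.09195 = 2.636 mg/L.
DO = 8.72 − 2.636 = 6.084 mg/L.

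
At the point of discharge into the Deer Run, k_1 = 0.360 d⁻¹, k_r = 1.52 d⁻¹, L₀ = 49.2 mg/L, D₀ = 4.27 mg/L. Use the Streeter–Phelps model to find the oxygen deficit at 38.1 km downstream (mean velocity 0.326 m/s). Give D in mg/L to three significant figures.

Travel time t = x/v = 38.1 km / (0.326 m/s) = 38100 m / 0.326 m/s = 116900 s = 1.353 d.
k_1 L₀/(k_r−k_1) = 0.360×49.2/(1.52−0.360) = 17.71/1.160 = 15.27 mg/L.
e^(−k_1 t) = e^(−0.360×1.353) = 0.6145; e^(−k_r t) = e^(−1.52×1.353) = 0.1280.
D = 15.27 × (0.6145 − 0.1280) + 4.27 × 0.1280 = 7.429 + 0.5464 = 7.975 mg/L.

D ≈ 7.98 mg/L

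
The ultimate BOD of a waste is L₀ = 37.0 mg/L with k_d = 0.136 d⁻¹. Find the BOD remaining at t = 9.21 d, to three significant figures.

L_t = L₀ e^(−k_d t) = 37.0 × e^(−0.136×9.21) = 37.0 × 0.2858 = 10.57 mg/L.

L ≈ 10.6 mg/L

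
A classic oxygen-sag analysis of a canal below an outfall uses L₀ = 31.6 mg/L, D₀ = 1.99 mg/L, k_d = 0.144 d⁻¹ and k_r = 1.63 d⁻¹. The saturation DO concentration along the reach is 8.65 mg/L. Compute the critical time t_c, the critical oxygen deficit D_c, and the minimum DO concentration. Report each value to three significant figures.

t_c ≈ 0.927 d; D_c ≈ 2.44 mg/L; min DO ≈ 6.21 mg/L

t_c = [1/(k_r−k_d)] ln[(k_r/k_d)(1 − D₀(k_r−k_d)/(k_d L₀))]
= [1/(1.63−0.144)] ln[(1.63/0.144)(1 − 1.99×1.486/(0.144×31.6))]
= (1/1.486) ln[11.32 × 0.3501] = 0.6729 × ln(3.963) = 0.6729 × 1.377 = 0.9267 d.
D_c = (k_d/k_r) L₀ e^(−k_d t_c) = (0.144/1.63) × 31.6 × e^(−0.144×0.9267) = 0.08834 × 31.6 × 0.8751 = 2.443 mg/L.
Minimum DO = C_s − D_c = 8.65 − 2.443 = 6.207 mg/L.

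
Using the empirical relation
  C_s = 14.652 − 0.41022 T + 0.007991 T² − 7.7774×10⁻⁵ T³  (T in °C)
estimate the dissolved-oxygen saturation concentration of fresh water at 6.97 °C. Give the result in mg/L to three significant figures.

C_s ≈ 12.2 mg/L

C_s = 14.652 − 0.41022×6.97 + 0.007991×6.97² − 7.7774×10⁻⁵×6.97³ = 12.15 mg/L.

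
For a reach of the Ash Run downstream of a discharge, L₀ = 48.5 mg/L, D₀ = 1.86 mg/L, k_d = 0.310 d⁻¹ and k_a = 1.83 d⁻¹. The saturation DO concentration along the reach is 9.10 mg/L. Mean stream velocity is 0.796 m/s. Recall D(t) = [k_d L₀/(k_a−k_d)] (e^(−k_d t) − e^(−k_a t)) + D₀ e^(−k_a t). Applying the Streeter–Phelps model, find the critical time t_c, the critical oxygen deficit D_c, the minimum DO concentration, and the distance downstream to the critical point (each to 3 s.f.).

t_c ≈ 1.03 d; D_c ≈ 5.97 mg/L; min DO ≈ 3.13 mg/L; x_c ≈ 70.9 km

At the critical point dD/dt = 0, so k_d L₀ e^(−k_d t) = k_a D. Substituting D(t) from the Streeter–Phelps equation and solving for t gives
t_c = ln[(k_a/k_d)(1 − D₀(k_a−k_d)/(k_d L₀))] / (k_a−k_d).
Here k_a−k_d = 1.520 d⁻¹ and 1 − D₀(k_a−k_d)/(k_d L₀) = 1 − 1.86×1.520/(0.310×48.5) = 0.8120, so
t_c = ln(5.903 × 0.8120) / 1.520 = 1.567 / 1.520 = 1.031 d.
D_c = (k_d/k_a) L₀ e^(−k_d t_c) = (0.310/1.83) × 48.5 × e^(−0.310×1.031) = 0.1694 × 48.5 × 0.7264 = 5.968 mg/L.
Minimum DO = C_s − D_c = 9.10 − 5.968 = 3.132 mg/L.
x_c = v t_c = 0.796 m/s × 1.031 d × 86400 s/d = 70910 m ≈ 70.9 km.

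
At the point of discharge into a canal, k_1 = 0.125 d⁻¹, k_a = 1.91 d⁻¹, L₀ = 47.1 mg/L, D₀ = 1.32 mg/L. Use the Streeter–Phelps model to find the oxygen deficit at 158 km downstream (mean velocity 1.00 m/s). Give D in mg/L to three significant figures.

D ≈ 2.56 mg/L

Travel time t = x/v = 158 km / (1.00 m/s) = 158000 m / 1.00 m/s = 158000 s = 1.829 d.
k_1 L₀/(k_a−k_1) = 0.125×47.1/(1.91−0.125) = 5.888/1.785 = 3.298 mg/L.
e^(−k_1 t) = e^(−0.125×1.829) = 0.7957; e^(−k_a t) = e^(−1.91×1.829) = 0.03041.
D = 3.298 × (0.7957 − 0.03041) + 1.32 × 0.03041 = 2.524 + 0.04015 = 2.564 mg/L.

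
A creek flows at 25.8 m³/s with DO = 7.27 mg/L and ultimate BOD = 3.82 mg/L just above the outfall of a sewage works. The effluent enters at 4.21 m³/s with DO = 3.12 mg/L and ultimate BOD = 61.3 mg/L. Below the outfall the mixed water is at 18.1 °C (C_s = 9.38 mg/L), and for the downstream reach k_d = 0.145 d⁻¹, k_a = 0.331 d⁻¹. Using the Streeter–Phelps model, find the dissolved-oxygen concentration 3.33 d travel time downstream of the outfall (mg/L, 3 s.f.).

Mixed DO = (25.8×7.27 + 4.21×3.12)/(25.8+4.21) = 200.7/30.01 = 6.688 mg/L.
Mixed L₀ = (25.8×3.82 + 4.21×61.3)/(30.01) = 356.6/30.01 = 11.88 mg/L.
Initial deficit D₀ = C_s − DO₀ = 9.38 − 6.688 = 2.692 mg/L.
D(3.33) = [0.145×11.88/(0.331−0.145)](e^(−0.145×3.33) − e^(−0.331×3.33)) + 2.692 e^(−0.331×3.33)
= 9.264 × (0.6170 − 0.3321) + 2.692 × 0.3321 = 3.533 mg/L.
DO = 9.38 − 3.533 = 5.847 mg/L.

DO ≈ 5.85 mg/L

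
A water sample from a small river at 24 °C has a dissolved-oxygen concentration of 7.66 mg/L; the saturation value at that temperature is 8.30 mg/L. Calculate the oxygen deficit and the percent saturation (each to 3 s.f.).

D ≈ 0.640 mg/L; 92.3 % saturation

D = C_s − C = 8.30 − 7.66 = 0.640 mg/L.
% saturation = 7.66/8.30 × 100 = 92.3 %.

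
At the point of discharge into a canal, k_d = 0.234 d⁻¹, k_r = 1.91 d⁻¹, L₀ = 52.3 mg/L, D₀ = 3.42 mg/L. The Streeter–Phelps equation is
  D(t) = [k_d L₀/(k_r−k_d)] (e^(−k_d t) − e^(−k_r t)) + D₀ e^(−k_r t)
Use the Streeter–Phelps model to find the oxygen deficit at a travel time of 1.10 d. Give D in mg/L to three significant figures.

D ≈ 5.17 mg/L

k_d L₀/(k_r−k_d) = 0.234×52.3/(1.91−0.234) = 12.24/1.676 = 7.302 mg/L.
e^(−k_d t) = e^(−0.234×1.100) = 0.7731; e^(−k_r t) = e^(−1.91×1.100) = 0.1223.
D = 7.302 × (0.7731 − 0.1223) + 3.42 × 0.1223 = 4.752 + 0.4184 = 5.170 mg/L.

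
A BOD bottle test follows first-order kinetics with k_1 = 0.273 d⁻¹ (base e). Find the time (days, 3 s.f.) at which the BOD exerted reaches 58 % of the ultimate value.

t ≈ 3.18 d

y/L₀ = 1 − e^(−k_1 t) = 0.58 ⇒ e^(−k_1 t) = 0.420
t = −ln(0.420) / 0.273 = 0.8675 / 0.273 = 3.178 d.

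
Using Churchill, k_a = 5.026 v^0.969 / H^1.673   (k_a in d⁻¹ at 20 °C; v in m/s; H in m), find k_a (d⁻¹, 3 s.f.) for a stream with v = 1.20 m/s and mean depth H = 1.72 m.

k_a ≈ 2.42 d⁻¹

k_a = 5.026 × 1.20^0.969 / 1.72^1.673 = 5.026 × 1.193 / 2.478 = 2.421 d⁻¹.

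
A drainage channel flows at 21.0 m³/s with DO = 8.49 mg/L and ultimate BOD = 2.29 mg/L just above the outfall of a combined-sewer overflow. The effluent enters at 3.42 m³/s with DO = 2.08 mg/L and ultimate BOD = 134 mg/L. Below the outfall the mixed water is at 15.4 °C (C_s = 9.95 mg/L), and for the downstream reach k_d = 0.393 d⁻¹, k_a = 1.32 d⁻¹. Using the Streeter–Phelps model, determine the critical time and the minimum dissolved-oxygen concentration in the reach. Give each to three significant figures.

t_c ≈ 0.970 d; minimum DO ≈ 5.73 mg/L

Mixed DO = (21.0×8.49 + 3.42×2.08)/(21.0+3.42) = 185.4/24.42 = 7.592 mg/L.
Mixed L₀ = (21.0×2.29 + 3.42×134)/(24.42) = 506.4/24.42 = 20.74 mg/L.
Initial deficit D₀ = C_s − DO₀ = 9.95 − 7.592 = 2.358 mg/L.
t_c = (1/0.9270) ln[(1.32/0.393)(1 − 2.358×0.9270/(0.393×20.74))] = 1.079 × ln(2.458) = 0.9702 d.
D_c = (0.393/1.32) × 20.74 × e^(−0.393×0.9702) = 0.2977 × 20.74 × 0.6830 = 4.217 mg/L.
Minimum DO = 9.95 − 4.217 = 5.733 mg/L.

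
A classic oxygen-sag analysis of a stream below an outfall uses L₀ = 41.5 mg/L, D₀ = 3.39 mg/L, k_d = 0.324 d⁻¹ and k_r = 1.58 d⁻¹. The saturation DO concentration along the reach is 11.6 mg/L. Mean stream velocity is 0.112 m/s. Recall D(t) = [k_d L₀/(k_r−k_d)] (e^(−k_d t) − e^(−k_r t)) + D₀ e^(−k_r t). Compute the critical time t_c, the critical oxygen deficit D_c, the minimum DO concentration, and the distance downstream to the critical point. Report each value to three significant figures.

t_c ≈ 0.958 d; D_c ≈ 6.24 mg/L; min DO ≈ 5.36 mg/L; x_c ≈ 9.27 km

t_c = [1/(k_r−k_d)] ln[(k_r/k_d)(1 − D₀(k_r−k_d)/(k_d L₀))]
= [1/(1.58−0.324)] ln[(1.58/0.324)(1 − 3.39×1.256/(0.324×41.5))]
= (1/1.256) ln[4.877 × 0.6833] = 0.7962 × ln(3.332) = 0.7962 × 1.204 = 0.9583 d.
D_c = (k_d/k_r) L₀ e^(−k_d t_c) = (0.324/1.58) × 41.5 × e^(−0.324×0.9583) = 0.2051 × 41.5 × 0.7331 = 6.239 mg/L.
Minimum DO = C_s − D_c = 11.6 − 6.239 = 5.361 mg/L.
x_c = v t_c = 0.112 m/s × 0.9583 d × 86400 s/d = 9274 m ≈ 9.27 km.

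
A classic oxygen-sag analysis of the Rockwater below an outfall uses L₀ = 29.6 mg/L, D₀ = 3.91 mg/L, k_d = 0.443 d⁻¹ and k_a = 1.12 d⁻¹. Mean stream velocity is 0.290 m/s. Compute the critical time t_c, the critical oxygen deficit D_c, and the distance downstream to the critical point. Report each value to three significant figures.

With k_a/k_d = 2.528 and 1 − D₀(k_a−k_d)/(k_d L₀) = 0.7981,
t_c = ln(2.528 × 0.7981) / (1.12 − 0.443) = ln(2.018) / 0.6770 = 0.7020/0.6770 = 1.037 d.
L(t_c) = L₀ e^(−k_d t_c) = 29.6 × 0.6317 = 18.70 mg/L, and at the critical point k_a D_c = k_d L, so D_c = (0.443/1.12) × 18.70 = 7.396 mg/L.
x_c = v t_c = 0.290 m/s × 1.037 d × 86400 s/d = 25980 m ≈ 26.0 km.

t_c ≈ 1.04 d; D_c ≈ 7.40 mg/L; x_c ≈ 26.0 km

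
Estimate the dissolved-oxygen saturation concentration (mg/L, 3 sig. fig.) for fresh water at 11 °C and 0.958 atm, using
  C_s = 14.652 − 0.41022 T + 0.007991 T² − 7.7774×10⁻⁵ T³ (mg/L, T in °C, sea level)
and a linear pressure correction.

C_s ≈ 10.5 mg/L

At sea level: C_s = 14.652 − 0.41022×11 + 0.007991×11² − 7.7774×10⁻⁵×11³ = 11.00 mg/L.
Pressure correction: C_s' = 11.00 × 0.958 = 10.54 mg/L.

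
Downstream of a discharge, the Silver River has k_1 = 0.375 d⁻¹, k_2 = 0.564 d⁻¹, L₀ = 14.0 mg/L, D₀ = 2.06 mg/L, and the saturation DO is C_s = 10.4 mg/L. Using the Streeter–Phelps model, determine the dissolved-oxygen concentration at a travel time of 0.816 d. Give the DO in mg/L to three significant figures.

DO ≈ 6.18 mg/L

k_1 L₀/(k_2−k_1) = 0.375×14.0/(0.564−0.375) = 5.250/0.1890 = 27.78 mg/L.
e^(−k_1 t) = e^(−0.375×0.8160) = 0.7364; e^(−k_2 t) = e^(−0.564×0.8160) = 0.6311.
D = 27.78 × (0.7364 − 0.6311) + 2.06 × 0.6311 = 2.923 + 1.300 = 4.224 mg/L.
DO = C_s − D = 10.4 − 4.224 = 6.176 mg/L.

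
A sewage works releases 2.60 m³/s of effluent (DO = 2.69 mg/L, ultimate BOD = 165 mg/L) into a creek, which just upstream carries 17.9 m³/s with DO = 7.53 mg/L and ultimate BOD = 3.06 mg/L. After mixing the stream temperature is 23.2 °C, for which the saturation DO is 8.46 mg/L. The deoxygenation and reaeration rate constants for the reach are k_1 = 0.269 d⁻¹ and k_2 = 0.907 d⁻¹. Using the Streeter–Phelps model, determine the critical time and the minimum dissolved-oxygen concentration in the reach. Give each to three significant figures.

Mixed DO = (17.9×7.53 + 2.60×2.69)/(17.9+2.60) = 141.8/20.50 = 6.916 mg/L.
Mixed L₀ = (17.9×3.06 + 2.60×165)/(20.50) = 483.8/20.50 = 23.60 mg/L.
Initial deficit D₀ = C_s − DO₀ = 8.46 − 6.916 = 1.544 mg/L.
t_c = (1/0.6380) ln[(0.907/0.269)(1 − 1.544×0.6380/(0.269×23.60))] = 1.567 × ln(2.849) = 1.641 d.
D_c = (0.269/0.907) × 23.60 × e^(−0.269×1.641) = 0.2966 × 23.60 × 0.6432 = 4.501 mg/L.
Minimum DO = 8.46 − 4.501 = 3.959 mg/L.

t_c ≈ 1.64 d; minimum DO ≈ 3.96 mg/L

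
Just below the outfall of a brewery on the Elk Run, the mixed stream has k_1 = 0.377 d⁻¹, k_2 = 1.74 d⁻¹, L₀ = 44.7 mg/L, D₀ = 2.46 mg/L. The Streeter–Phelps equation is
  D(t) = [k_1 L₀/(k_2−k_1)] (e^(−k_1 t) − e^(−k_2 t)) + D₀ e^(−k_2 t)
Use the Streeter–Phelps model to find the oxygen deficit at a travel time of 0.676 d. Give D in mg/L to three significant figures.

k_1 L₀/(k_2−k_1) = 0.377×44.7/(1.74−0.377) = 16.85/1.363 = 12.36 mg/L.
e^(−k_1 t) = e^(−0.377×0.6760) = 0.7750; e^(−k_2 t) = e^(−1.74×0.6760) = 0.3084.
D = 12.36 × (0.7750 − 0.3084) + 2.46 × 0.3084 = 5.769 + 0.7588 = 6.528 mg/L.

D ≈ 6.53 mg/L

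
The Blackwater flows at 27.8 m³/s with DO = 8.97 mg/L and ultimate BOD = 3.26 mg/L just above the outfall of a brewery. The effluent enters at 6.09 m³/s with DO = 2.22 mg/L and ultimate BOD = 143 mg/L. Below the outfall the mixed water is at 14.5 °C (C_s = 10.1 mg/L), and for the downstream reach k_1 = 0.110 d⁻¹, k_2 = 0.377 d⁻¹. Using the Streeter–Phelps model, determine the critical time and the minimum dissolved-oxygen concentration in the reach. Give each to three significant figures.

t_c ≈ 3.78 d; minimum DO ≈ 4.64 mg/L

Mixed DO = (27.8×8.97 + 6.09×2.22)/(27.8+6.09) = 262.9/33.89 = 7.757 mg/L.
Mixed L₀ = (27.8×3.26 + 6.09×143)/(33.89) = 961.5/33.89 = 28.37 mg/L.
Initial deficit D₀ = C_s − DO₀ = 10.1 − 7.757 = 2.343 mg/L.
t_c = (1/0.2670) ln[(0.377/0.110)(1 − 2.343×0.2670/(0.110×28.37))] = 3.745 × ln(2.740) = 3.775 d.
D_c = (0.110/0.377) × 28.37 × e^(−0.110×3.775) = 0.2918 × 28.37 × 0.6601 = 5.465 mg/L.
Minimum DO = 10.1 − 5.465 = 4.635 mg/L.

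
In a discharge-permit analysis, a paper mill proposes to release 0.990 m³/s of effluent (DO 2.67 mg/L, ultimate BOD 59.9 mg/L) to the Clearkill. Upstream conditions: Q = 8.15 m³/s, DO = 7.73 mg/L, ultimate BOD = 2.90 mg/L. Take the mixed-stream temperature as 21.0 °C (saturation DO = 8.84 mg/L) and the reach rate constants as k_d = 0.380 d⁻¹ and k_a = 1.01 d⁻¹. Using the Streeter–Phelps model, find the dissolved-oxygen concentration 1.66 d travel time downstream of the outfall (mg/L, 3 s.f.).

DO ≈ 6.64 mg/L

Mixed DO = (8.15×7.73 + 0.990×2.67)/(8.15+0.990) = 65.64/9.140 = 7.182 mg/L.
Mixed L₀ = (8.15×2.90 + 0.990×59.9)/(9.140) = 82.94/9.140 = 9.074 mg/L.
Initial deficit D₀ = C_s − DO₀ = 8.84 − 7.182 = 1.658 mg/L.
D(1.66) = [0.380×9.074/(1.01−0.380)](e^(−0.380×1.66) − e^(−1.01×1.66)) + 1.658 e^(−1.01×1.66)
= 5.473 × (0.5322 − 0.1870) + 1.658 × 0.1870 = 2.199 mg/L.
DO = 8.84 − 2.199 = 6.641 mg/L.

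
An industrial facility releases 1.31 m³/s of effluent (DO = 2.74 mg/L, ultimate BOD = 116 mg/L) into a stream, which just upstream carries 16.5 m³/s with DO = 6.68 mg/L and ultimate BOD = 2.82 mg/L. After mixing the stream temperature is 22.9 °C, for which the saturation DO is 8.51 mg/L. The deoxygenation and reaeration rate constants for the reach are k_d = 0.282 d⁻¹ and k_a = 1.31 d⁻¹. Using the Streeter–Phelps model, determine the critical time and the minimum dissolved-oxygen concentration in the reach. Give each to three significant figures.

Mixed DO = (16.5×6.68 + 1.31×2.74)/(16.5+1.31) = 113.8/17.81 = 6.390 mg/L.
Mixed L₀ = (16.5×2.82 + 1.31×116)/(17.81) = 198.5/17.81 = 11.14 mg/L.
Initial deficit D₀ = C_s − DO₀ = 8.51 − 6.390 = 2.120 mg/L.
t_c = (1/1.028) ln[(1.31/0.282)(1 − 2.120×1.028/(0.282×11.14))] = 0.9728 × ln(1.424) = 0.3441 d.
D_c = (0.282/1.31) × 11.14 × e^(−0.282×0.3441) = 0.2153 × 11.14 × 0.9075 = 2.177 mg/L.
Minimum DO = 8.51 − 2.177 = 6.333 mg/L.

t_c ≈ 0.344 d; minimum DO ≈ 6.33 mg/L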